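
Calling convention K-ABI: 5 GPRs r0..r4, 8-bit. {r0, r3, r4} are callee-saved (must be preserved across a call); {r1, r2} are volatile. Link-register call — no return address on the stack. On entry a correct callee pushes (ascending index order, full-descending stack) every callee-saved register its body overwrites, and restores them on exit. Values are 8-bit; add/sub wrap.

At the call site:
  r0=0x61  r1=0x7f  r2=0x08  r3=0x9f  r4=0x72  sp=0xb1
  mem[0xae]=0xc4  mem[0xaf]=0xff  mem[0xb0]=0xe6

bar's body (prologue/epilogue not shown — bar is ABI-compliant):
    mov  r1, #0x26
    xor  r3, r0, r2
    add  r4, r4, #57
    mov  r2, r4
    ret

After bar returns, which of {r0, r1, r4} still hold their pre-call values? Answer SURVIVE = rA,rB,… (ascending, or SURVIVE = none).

SURVIVE = r0,r4

prologue: push r3 -> mem[0xb0]=0x9f, sp=0xb0
prologue: push r4 -> mem[0xaf]=0x72, sp=0xaf
body[0] mov  r1, #0x26 -> r1=0x26
body[1] xor  r3, r0, r2 -> r3=0x69
body[2] add  r4, r4, #57 -> r4=0xab
body[3] mov  r2, r4 -> r2=0xab
epilogue: pop r4=0x72, sp=0xb0
epilogue: pop r3=0x9f, sp=0xb1
r0: callee-saved, written=False
r1: caller-saved, written=True
r4: callee-saved, written=True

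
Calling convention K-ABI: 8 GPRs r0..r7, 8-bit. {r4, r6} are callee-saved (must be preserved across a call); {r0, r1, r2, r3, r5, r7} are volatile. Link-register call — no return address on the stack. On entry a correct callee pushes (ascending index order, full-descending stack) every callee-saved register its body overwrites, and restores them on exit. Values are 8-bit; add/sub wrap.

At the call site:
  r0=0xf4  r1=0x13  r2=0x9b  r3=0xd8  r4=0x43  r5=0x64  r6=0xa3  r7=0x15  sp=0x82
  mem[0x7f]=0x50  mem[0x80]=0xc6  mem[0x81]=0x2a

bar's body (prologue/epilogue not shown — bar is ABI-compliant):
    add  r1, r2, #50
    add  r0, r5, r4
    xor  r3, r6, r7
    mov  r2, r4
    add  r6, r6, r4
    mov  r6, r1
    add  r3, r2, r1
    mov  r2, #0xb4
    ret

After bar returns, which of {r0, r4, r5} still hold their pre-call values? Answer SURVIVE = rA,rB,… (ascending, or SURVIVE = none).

SURVIVE = r4,r5

prologue: push r6 -> mem[0x81]=0xa3, sp=0x81
body[0] add  r1, r2, #50 -> r1=0xcd
body[1] add  r0, r5, r4 -> r0=0xa7
body[2] xor  r3, r6, r7 -> r3=0xb6
body[3] mov  r2, r4 -> r2=0x43
body[4] add  r6, r6, r4 -> r6=0xe6
body[5] mov  r6, r1 -> r6=0xcd
body[6] add  r3, r2, r1 -> r3=0x10
body[7] mov  r2, #0xb4 -> r2=0xb4
epilogue: pop r6=0xa3, sp=0x82
r0: caller-saved, written=True
r4: callee-saved, written=False
r5: caller-saved, written=False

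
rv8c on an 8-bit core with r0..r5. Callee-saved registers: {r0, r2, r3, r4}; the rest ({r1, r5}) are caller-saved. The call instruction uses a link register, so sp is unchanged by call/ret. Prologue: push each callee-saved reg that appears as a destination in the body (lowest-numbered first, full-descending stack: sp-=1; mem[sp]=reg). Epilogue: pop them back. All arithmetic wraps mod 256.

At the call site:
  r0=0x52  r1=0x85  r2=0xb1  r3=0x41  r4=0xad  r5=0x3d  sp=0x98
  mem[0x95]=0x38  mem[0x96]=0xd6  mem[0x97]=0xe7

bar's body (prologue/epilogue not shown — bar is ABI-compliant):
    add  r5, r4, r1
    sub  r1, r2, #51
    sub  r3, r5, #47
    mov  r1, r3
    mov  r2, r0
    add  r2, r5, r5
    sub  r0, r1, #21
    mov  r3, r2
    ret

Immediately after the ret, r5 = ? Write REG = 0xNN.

REG = 0x32

prologue: push r0 → mem[0x97]=0x52, sp=0x97
prologue: push r2 → mem[0x96]=0xb1, sp=0x96
prologue: push r3 → mem[0x95]=0x41, sp=0x95
body[0] add  r5, r4, r1 → r5=0x32
body[1] sub  r1, r2, #51 → r1=0x7e
body[2] sub  r3, r5, #47 → r3=0x03
body[3] mov  r1, r3 → r1=0x03
body[4] mov  r2, r0 → r2=0x52
body[5] add  r2, r5, r5 → r2=0x64
body[6] sub  r0, r1, #21 → r0=0xee
body[7] mov  r3, r2 → r3=0x64
epilogue: pop r3=0x41, sp=0x96
epilogue: pop r2=0xb1, sp=0x97
epilogue: pop r0=0x52, sp=0x98
r5 is caller-saved → body value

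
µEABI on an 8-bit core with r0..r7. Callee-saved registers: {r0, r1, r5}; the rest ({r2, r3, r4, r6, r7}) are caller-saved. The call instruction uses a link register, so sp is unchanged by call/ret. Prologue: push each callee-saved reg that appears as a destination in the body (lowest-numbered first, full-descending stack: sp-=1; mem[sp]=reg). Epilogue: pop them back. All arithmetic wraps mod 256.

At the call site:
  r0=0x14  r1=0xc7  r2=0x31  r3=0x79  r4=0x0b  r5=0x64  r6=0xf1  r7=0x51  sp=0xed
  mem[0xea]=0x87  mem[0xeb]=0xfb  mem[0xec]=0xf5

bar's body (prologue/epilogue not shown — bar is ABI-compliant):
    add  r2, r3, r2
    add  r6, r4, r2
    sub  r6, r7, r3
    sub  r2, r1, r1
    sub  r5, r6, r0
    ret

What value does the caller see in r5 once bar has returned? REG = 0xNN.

REG = 0x64

prologue: push r5 -> mem[0xec]=0x64, sp=0xec
body[0] add  r2, r3, r2 -> r2=0xaa
body[1] add  r6, r4, r2 -> r6=0xb5
body[2] sub  r6, r7, r3 -> r6=0xd8
body[3] sub  r2, r1, r1 -> r2=0x00
body[4] sub  r5, r6, r0 -> r5=0xc4
epilogue: pop r5=0x64, sp=0xed
r5 is callee-saved -> restored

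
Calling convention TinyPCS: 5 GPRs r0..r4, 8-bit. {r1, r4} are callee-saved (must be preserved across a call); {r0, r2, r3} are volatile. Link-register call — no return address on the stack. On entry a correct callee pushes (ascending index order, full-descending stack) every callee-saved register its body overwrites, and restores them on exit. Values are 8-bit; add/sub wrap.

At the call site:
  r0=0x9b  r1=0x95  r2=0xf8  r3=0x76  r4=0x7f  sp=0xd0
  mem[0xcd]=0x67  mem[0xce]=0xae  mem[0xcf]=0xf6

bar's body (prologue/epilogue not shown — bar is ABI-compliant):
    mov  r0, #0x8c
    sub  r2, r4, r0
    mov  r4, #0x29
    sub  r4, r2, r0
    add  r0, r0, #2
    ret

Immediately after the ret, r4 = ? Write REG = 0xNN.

prologue: push r4 → mem[0xcf]=0x7f, sp=0xcf
body[0] mov  r0, #0x8c → r0=0x8c
body[1] sub  r2, r4, r0 → r2=0xf3
body[2] mov  r4, #0x29 → r4=0x29
body[3] sub  r4, r2, r0 → r4=0x67
body[4] add  r0, r0, #2 → r0=0x8e
epilogue: pop r4=0x7f, sp=0xd0
r4 is callee-saved → restored

REG = 0x7f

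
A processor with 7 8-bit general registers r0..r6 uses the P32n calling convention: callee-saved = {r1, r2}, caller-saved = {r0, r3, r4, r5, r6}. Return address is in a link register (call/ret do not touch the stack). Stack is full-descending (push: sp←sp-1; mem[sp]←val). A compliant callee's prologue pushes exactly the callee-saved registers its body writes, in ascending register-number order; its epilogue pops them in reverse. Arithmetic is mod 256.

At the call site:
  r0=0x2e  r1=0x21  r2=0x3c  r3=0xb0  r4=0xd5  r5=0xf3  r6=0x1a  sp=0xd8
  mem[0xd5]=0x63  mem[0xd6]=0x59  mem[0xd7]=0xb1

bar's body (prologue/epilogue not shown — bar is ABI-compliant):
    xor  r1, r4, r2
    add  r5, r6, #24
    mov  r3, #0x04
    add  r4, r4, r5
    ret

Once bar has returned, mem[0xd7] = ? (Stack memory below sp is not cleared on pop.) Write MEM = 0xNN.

prologue: push r1 → mem[0xd7]=0x21, sp=0xd7
body[0] xor  r1, r4, r2 → r1=0xe9
body[1] add  r5, r6, #24 → r5=0x32
body[2] mov  r3, #0x04 → r3=0x04
body[3] add  r4, r4, r5 → r4=0x07
epilogue: pop r1=0x21, sp=0xd8
prologue pushed ['r1'] at ['0xd7']

MEM = 0x21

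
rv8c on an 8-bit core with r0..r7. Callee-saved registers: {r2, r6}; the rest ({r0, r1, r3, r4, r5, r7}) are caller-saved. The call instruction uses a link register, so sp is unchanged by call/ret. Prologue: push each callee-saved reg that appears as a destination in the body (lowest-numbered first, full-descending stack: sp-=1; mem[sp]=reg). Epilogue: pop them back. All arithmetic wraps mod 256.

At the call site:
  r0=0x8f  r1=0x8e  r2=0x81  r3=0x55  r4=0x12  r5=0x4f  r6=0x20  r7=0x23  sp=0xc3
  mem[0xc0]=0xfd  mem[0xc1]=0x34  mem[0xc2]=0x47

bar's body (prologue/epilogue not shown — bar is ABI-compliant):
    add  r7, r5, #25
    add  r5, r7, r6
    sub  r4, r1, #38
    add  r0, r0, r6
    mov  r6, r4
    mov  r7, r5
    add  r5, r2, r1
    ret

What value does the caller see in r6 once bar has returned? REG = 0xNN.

REG = 0x20

prologue: push r6 -> mem[0xc2]=0x20, sp=0xc2
body[0] add  r7, r5, #25 -> r7=0x68
body[1] add  r5, r7, r6 -> r5=0x88
body[2] sub  r4, r1, #38 -> r4=0x68
body[3] add  r0, r0, r6 -> r0=0xaf
body[4] mov  r6, r4 -> r6=0x68
body[5] mov  r7, r5 -> r7=0x88
body[6] add  r5, r2, r1 -> r5=0x0f
epilogue: pop r6=0x20, sp=0xc3
r6 is callee-saved -> restored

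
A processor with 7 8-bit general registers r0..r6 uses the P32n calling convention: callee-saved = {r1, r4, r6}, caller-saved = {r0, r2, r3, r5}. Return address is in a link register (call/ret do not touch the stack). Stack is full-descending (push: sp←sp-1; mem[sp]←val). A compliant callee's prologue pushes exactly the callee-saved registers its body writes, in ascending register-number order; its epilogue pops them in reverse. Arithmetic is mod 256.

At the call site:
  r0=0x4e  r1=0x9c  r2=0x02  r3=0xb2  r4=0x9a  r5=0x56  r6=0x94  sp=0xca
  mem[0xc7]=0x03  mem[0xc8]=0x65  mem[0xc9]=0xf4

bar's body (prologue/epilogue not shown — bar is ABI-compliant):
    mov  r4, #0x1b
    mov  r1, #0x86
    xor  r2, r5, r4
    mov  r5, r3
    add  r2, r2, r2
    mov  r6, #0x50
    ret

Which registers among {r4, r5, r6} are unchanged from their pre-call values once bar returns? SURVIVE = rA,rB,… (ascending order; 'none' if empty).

SURVIVE = r4,r6

prologue: push r1 → mem[0xc9]=0x9c, sp=0xc9
prologue: push r4 → mem[0xc8]=0x9a, sp=0xc8
prologue: push r6 → mem[0xc7]=0x94, sp=0xc7
body[0] mov  r4, #0x1b → r4=0x1b
body[1] mov  r1, #0x86 → r1=0x86
body[2] xor  r2, r5, r4 → r2=0x4d
body[3] mov  r5, r3 → r5=0xb2
body[4] add  r2, r2, r2 → r2=0x9a
body[5] mov  r6, #0x50 → r6=0x50
epilogue: pop r6=0x94, sp=0xc8
epilogue: pop r4=0x9a, sp=0xc9
epilogue: pop r1=0x9c, sp=0xca
r4: callee-saved, written=True
r5: caller-saved, written=True
r6: callee-saved, written=True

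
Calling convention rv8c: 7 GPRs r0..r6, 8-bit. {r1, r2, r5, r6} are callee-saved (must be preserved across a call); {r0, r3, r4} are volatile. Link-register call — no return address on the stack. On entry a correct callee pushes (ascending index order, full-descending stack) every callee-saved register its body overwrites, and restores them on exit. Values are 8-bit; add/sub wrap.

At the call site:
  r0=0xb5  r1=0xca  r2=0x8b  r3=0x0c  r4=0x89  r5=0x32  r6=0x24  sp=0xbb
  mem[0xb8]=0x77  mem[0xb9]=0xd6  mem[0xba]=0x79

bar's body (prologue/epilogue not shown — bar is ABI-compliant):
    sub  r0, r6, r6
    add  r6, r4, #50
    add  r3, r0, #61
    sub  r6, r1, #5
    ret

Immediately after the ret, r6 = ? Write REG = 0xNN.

REG = 0x24

prologue: push r6 -> mem[0xba]=0x24, sp=0xba
body[0] sub  r0, r6, r6 -> r0=0x00
body[1] add  r6, r4, #50 -> r6=0xbb
body[2] add  r3, r0, #61 -> r3=0x3d
body[3] sub  r6, r1, #5 -> r6=0xc5
epilogue: pop r6=0x24, sp=0xbb
r6 is callee-saved -> restored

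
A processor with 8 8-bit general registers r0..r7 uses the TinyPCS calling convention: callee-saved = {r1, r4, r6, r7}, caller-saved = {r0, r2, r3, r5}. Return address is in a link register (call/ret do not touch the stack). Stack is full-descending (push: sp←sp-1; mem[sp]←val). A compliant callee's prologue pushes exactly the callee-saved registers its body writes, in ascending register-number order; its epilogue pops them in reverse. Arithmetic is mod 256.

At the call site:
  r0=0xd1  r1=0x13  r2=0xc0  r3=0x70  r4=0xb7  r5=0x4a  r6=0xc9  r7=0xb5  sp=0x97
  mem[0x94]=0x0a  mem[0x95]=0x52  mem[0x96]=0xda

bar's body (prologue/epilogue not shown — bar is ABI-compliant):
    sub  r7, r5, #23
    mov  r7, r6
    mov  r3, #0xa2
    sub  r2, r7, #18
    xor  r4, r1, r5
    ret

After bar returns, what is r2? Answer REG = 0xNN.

prologue: push r4 → mem[0x96]=0xb7, sp=0x96
prologue: push r7 → mem[0x95]=0xb5, sp=0x95
body[0] sub  r7, r5, #23 → r7=0x33
body[1] mov  r7, r6 → r7=0xc9
body[2] mov  r3, #0xa2 → r3=0xa2
body[3] sub  r2, r7, #18 → r2=0xb7
body[4] xor  r4, r1, r5 → r4=0x59
epilogue: pop r7=0xb5, sp=0x96
epilogue: pop r4=0xb7, sp=0x97
r2 is caller-saved → body value

REG = 0xb7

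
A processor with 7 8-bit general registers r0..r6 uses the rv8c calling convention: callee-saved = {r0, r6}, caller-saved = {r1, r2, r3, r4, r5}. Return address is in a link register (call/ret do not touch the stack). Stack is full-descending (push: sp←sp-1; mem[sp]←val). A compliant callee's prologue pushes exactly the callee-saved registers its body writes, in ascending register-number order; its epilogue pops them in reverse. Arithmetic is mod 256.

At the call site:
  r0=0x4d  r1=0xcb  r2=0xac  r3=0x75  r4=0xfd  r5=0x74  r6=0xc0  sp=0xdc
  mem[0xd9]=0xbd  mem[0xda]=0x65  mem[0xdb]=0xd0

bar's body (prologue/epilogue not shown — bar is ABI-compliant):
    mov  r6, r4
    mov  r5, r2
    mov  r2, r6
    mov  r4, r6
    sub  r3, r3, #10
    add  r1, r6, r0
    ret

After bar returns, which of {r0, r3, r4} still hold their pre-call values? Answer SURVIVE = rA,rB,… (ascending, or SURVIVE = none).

SURVIVE = r0,r4

prologue: push r6 → mem[0xdb]=0xc0, sp=0xdb
body[0] mov  r6, r4 → r6=0xfd
body[1] mov  r5, r2 → r5=0xac
body[2] mov  r2, r6 → r2=0xfd
body[3] mov  r4, r6 → r4=0xfd
body[4] sub  r3, r3, #10 → r3=0x6b
body[5] add  r1, r6, r0 → r1=0x4a
epilogue: pop r6=0xc0, sp=0xdc
r0: callee-saved, written=False
r3: caller-saved, written=True
r4: caller-saved, written=True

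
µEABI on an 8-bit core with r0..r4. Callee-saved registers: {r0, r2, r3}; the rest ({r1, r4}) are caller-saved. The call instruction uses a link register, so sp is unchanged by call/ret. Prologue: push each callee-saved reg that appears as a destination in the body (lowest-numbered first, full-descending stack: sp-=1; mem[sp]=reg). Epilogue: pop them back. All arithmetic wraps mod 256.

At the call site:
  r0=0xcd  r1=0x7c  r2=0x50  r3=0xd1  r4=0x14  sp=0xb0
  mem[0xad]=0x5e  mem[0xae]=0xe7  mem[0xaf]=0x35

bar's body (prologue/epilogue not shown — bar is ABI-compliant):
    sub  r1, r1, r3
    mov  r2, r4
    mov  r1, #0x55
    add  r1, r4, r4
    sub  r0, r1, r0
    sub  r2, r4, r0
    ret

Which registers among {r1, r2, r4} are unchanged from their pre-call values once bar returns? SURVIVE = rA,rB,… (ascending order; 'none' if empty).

SURVIVE = r2,r4

prologue: push r0 → mem[0xaf]=0xcd, sp=0xaf
prologue: push r2 → mem[0xae]=0x50, sp=0xae
body[0] sub  r1, r1, r3 → r1=0xab
body[1] mov  r2, r4 → r2=0x14
body[2] mov  r1, #0x55 → r1=0x55
body[3] add  r1, r4, r4 → r1=0x28
body[4] sub  r0, r1, r0 → r0=0x5b
body[5] sub  r2, r4, r0 → r2=0xb9
epilogue: pop r2=0x50, sp=0xaf
epilogue: pop r0=0xcd, sp=0xb0
r1: caller-saved, written=True
r2: callee-saved, written=True
r4: caller-saved, written=False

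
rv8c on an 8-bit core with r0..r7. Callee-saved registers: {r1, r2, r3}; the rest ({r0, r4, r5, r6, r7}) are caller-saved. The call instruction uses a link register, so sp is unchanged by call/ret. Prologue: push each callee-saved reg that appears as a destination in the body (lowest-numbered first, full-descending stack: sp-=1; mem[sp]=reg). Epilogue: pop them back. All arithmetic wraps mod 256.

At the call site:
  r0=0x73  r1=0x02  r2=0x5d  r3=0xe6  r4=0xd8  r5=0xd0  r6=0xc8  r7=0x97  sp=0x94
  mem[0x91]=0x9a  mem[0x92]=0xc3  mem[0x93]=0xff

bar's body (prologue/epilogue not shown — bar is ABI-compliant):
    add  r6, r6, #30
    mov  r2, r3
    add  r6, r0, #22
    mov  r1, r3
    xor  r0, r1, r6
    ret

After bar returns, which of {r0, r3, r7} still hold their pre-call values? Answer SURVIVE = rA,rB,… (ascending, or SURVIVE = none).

SURVIVE = r3,r7

prologue: push r1 -> mem[0x93]=0x02, sp=0x93
prologue: push r2 -> mem[0x92]=0x5d, sp=0x92
body[0] add  r6, r6, #30 -> r6=0xe6
body[1] mov  r2, r3 -> r2=0xe6
body[2] add  r6, r0, #22 -> r6=0x89
body[3] mov  r1, r3 -> r1=0xe6
body[4] xor  r0, r1, r6 -> r0=0x6f
epilogue: pop r2=0x5d, sp=0x93
epilogue: pop r1=0x02, sp=0x94
r0: caller-saved, written=True
r3: callee-saved, written=False
r7: caller-saved, written=False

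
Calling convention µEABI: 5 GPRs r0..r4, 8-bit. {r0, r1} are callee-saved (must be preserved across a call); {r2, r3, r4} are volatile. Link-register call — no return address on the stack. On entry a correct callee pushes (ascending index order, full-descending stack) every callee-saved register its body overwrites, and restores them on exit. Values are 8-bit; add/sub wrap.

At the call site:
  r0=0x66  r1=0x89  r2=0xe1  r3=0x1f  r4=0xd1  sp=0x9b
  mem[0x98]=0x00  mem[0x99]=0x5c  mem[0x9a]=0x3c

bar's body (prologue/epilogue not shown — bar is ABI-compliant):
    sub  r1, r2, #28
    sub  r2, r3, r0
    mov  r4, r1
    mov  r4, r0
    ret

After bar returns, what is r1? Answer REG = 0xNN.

prologue: push r1 -> mem[0x9a]=0x89, sp=0x9a
body[0] sub  r1, r2, #28 -> r1=0xc5
body[1] sub  r2, r3, r0 -> r2=0xb9
body[2] mov  r4, r1 -> r4=0xc5
body[3] mov  r4, r0 -> r4=0x66
epilogue: pop r1=0x89, sp=0x9b
r1 is callee-saved -> restored

REG = 0x89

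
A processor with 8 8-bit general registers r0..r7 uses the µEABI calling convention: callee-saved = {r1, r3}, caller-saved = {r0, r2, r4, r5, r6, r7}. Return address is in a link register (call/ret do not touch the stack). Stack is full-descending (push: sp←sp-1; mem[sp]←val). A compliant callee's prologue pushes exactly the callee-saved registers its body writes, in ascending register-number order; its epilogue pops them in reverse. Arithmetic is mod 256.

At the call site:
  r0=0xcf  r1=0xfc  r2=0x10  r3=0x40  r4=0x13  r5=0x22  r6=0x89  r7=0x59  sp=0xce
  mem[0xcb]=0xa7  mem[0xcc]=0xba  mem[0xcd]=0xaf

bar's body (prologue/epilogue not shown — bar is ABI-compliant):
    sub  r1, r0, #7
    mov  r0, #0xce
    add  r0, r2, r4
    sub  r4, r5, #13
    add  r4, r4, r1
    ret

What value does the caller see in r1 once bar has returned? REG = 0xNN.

prologue: push r1 → mem[0xcd]=0xfc, sp=0xcd
body[0] sub  r1, r0, #7 → r1=0xc8
body[1] mov  r0, #0xce → r0=0xce
body[2] add  r0, r2, r4 → r0=0x23
body[3] sub  r4, r5, #13 → r4=0x15
body[4] add  r4, r4, r1 → r4=0xdd
epilogue: pop r1=0xfc, sp=0xce
r1 is callee-saved → restored

REG = 0xfc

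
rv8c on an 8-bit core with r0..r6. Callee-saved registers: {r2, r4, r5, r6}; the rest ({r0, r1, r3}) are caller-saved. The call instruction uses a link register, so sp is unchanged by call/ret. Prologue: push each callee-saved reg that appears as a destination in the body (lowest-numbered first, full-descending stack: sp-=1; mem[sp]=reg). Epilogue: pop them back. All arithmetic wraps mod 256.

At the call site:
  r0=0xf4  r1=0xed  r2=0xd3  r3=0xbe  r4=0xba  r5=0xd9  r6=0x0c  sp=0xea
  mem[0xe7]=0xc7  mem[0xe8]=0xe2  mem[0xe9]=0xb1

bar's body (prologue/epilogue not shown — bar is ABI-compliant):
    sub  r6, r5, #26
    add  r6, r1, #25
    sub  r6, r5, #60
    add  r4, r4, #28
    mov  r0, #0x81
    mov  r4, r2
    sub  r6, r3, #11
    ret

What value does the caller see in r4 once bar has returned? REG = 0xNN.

prologue: push r4 -> mem[0xe9]=0xba, sp=0xe9
prologue: push r6 -> mem[0xe8]=0x0c, sp=0xe8
body[0] sub  r6, r5, #26 -> r6=0xbf
body[1] add  r6, r1, #25 -> r6=0x06
body[2] sub  r6, r5, #60 -> r6=0x9d
body[3] add  r4, r4, #28 -> r4=0xd6
body[4] mov  r0, #0x81 -> r0=0x81
body[5] mov  r4, r2 -> r4=0xd3
body[6] sub  r6, r3, #11 -> r6=0xb3
epilogue: pop r6=0x0c, sp=0xe9
epilogue: pop r4=0xba, sp=0xea
r4 is callee-saved -> restored

REG = 0xba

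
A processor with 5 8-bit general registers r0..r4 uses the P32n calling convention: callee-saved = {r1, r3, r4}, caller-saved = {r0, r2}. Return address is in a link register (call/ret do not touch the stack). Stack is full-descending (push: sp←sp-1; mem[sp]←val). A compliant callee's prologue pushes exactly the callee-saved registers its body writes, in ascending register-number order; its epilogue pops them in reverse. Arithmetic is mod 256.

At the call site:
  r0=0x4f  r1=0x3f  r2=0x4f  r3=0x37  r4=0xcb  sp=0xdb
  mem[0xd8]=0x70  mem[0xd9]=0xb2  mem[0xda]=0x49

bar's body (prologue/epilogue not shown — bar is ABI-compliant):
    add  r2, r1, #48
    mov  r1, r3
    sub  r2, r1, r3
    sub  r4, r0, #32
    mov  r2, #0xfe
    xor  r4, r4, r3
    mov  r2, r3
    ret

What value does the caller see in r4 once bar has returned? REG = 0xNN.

REG = 0xcb

prologue: push r1 → mem[0xda]=0x3f, sp=0xda
prologue: push r4 → mem[0xd9]=0xcb, sp=0xd9
body[0] add  r2, r1, #48 → r2=0x6f
body[1] mov  r1, r3 → r1=0x37
body[2] sub  r2, r1, r3 → r2=0x00
body[3] sub  r4, r0, #32 → r4=0x2f
body[4] mov  r2, #0xfe → r2=0xfe
body[5] xor  r4, r4, r3 → r4=0x18
body[6] mov  r2, r3 → r2=0x37
epilogue: pop r4=0xcb, sp=0xda
epilogue: pop r1=0x3f, sp=0xdb
r4 is callee-saved → restored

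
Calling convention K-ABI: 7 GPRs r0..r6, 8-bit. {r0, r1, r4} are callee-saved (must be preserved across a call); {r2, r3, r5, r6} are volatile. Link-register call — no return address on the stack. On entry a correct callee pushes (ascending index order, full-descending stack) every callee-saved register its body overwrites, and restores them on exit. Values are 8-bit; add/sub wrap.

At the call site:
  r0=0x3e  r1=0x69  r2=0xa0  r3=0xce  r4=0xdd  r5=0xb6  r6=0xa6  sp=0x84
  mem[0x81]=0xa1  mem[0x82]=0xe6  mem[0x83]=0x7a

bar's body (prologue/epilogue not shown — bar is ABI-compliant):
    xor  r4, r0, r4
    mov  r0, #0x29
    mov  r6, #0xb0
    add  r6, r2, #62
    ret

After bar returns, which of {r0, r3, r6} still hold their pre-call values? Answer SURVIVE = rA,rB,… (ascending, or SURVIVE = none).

prologue: push r0 → mem[0x83]=0x3e, sp=0x83
prologue: push r4 → mem[0x82]=0xdd, sp=0x82
body[0] xor  r4, r0, r4 → r4=0xe3
body[1] mov  r0, #0x29 → r0=0x29
body[2] mov  r6, #0xb0 → r6=0xb0
body[3] add  r6, r2, #62 → r6=0xde
epilogue: pop r4=0xdd, sp=0x83
epilogue: pop r0=0x3e, sp=0x84
r0: callee-saved, written=True
r3: caller-saved, written=False
r6: caller-saved, written=True

SURVIVE = r0,r3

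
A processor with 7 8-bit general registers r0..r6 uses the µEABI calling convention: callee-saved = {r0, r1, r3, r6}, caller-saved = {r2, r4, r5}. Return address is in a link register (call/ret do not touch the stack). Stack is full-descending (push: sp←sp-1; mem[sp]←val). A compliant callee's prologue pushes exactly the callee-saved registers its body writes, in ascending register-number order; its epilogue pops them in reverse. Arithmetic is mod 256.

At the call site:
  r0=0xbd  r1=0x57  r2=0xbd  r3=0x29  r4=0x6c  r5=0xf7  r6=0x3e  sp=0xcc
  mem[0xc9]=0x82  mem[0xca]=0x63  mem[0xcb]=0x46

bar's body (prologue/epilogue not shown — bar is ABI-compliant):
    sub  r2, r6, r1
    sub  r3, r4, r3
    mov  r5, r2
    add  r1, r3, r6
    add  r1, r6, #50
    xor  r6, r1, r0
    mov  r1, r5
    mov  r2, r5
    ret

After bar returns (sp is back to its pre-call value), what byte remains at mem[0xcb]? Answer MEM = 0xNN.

MEM = 0x57

prologue: push r1 → mem[0xcb]=0x57, sp=0xcb
prologue: push r3 → mem[0xca]=0x29, sp=0xca
prologue: push r6 → mem[0xc9]=0x3e, sp=0xc9
body[0] sub  r2, r6, r1 → r2=0xe7
body[1] sub  r3, r4, r3 → r3=0x43
body[2] mov  r5, r2 → r5=0xe7
body[3] add  r1, r3, r6 → r1=0x81
body[4] add  r1, r6, #50 → r1=0x70
body[5] xor  r6, r1, r0 → r6=0xcd
body[6] mov  r1, r5 → r1=0xe7
body[7] mov  r2, r5 → r2=0xe7
epilogue: pop r6=0x3e, sp=0xca
epilogue: pop r3=0x29, sp=0xcb
epilogue: pop r1=0x57, sp=0xcc
prologue pushed ['r1', 'r3', 'r6'] at ['0xcb', '0xca', '0xc9']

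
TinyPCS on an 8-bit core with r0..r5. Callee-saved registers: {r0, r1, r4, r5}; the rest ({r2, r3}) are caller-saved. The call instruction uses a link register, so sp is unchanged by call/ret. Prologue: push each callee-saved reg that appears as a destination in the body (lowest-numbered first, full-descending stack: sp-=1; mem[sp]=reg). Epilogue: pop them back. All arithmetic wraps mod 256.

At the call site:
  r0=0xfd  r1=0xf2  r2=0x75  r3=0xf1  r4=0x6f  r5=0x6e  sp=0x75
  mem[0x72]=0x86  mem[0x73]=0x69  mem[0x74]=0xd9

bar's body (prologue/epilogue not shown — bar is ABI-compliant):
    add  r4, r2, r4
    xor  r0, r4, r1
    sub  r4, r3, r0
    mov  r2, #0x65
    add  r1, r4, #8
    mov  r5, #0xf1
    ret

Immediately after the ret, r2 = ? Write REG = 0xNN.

prologue: push r0 → mem[0x74]=0xfd, sp=0x74
prologue: push r1 → mem[0x73]=0xf2, sp=0x73
prologue: push r4 → mem[0x72]=0x6f, sp=0x72
prologue: push r5 → mem[0x71]=0x6e, sp=0x71
body[0] add  r4, r2, r4 → r4=0xe4
body[1] xor  r0, r4, r1 → r0=0x16
body[2] sub  r4, r3, r0 → r4=0xdb
body[3] mov  r2, #0x65 → r2=0x65
body[4] add  r1, r4, #8 → r1=0xe3
body[5] mov  r5, #0xf1 → r5=0xf1
epilogue: pop r5=0x6e, sp=0x72
epilogue: pop r4=0x6f, sp=0x73
epilogue: pop r1=0xf2, sp=0x74
epilogue: pop r0=0xfd, sp=0x75
r2 is caller-saved → body value

REG = 0x65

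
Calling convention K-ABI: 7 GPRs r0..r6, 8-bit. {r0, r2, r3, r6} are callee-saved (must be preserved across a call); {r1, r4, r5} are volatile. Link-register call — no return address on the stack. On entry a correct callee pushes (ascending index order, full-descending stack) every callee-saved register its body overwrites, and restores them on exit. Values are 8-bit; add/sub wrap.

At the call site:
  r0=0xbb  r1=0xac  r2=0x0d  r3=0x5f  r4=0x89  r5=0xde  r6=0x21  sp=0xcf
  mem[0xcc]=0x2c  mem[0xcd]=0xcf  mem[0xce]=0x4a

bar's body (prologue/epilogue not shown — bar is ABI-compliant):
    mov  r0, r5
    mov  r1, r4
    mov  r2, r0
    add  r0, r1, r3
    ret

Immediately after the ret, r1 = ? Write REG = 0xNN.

prologue: push r0 → mem[0xce]=0xbb, sp=0xce
prologue: push r2 → mem[0xcd]=0x0d, sp=0xcd
body[0] mov  r0, r5 → r0=0xde
body[1] mov  r1, r4 → r1=0x89
body[2] mov  r2, r0 → r2=0xde
body[3] add  r0, r1, r3 → r0=0xe8
epilogue: pop r2=0x0d, sp=0xce
epilogue: pop r0=0xbb, sp=0xcf
r1 is caller-saved → body value

REG = 0x89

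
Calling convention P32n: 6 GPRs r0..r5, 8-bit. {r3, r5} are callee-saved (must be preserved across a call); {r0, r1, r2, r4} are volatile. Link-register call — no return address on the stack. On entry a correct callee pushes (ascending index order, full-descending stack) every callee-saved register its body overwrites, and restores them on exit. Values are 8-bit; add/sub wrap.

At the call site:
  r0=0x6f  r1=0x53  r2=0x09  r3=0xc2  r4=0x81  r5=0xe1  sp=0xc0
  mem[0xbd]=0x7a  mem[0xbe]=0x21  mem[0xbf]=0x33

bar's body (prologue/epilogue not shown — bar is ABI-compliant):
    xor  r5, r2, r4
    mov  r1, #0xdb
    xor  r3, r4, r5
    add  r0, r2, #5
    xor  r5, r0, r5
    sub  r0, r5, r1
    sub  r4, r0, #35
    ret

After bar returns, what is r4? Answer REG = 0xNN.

prologue: push r3 → mem[0xbf]=0xc2, sp=0xbf
prologue: push r5 → mem[0xbe]=0xe1, sp=0xbe
body[0] xor  r5, r2, r4 → r5=0x88
body[1] mov  r1, #0xdb → r1=0xdb
body[2] xor  r3, r4, r5 → r3=0x09
body[3] add  r0, r2, #5 → r0=0x0e
body[4] xor  r5, r0, r5 → r5=0x86
body[5] sub  r0, r5, r1 → r0=0xab
body[6] sub  r4, r0, #35 → r4=0x88
epilogue: pop r5=0xe1, sp=0xbf
epilogue: pop r3=0xc2, sp=0xc0
r4 is caller-saved → body value

REG = 0x88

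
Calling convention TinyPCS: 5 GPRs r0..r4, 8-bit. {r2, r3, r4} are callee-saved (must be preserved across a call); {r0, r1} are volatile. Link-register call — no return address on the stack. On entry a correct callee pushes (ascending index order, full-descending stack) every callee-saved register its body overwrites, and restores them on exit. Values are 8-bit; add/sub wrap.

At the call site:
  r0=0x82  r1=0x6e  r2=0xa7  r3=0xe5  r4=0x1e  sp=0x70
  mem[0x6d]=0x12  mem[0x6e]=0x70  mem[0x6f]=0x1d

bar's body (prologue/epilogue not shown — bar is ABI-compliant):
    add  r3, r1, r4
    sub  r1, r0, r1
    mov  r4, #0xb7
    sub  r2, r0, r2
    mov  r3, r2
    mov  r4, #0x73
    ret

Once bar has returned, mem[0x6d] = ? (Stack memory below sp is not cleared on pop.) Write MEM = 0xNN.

prologue: push r2 → mem[0x6f]=0xa7, sp=0x6f
prologue: push r3 → mem[0x6e]=0xe5, sp=0x6e
prologue: push r4 → mem[0x6d]=0x1e, sp=0x6d
body[0] add  r3, r1, r4 → r3=0x8c
body[1] sub  r1, r0, r1 → r1=0x14
body[2] mov  r4, #0xb7 → r4=0xb7
body[3] sub  r2, r0, r2 → r2=0xdb
body[4] mov  r3, r2 → r3=0xdb
body[5] mov  r4, #0x73 → r4=0x73
epilogue: pop r4=0x1e, sp=0x6e
epilogue: pop r3=0xe5, sp=0x6f
epilogue: pop r2=0xa7, sp=0x70
prologue pushed ['r2', 'r3', 'r4'] at ['0x6f', '0x6e', '0x6d']

MEM = 0x1e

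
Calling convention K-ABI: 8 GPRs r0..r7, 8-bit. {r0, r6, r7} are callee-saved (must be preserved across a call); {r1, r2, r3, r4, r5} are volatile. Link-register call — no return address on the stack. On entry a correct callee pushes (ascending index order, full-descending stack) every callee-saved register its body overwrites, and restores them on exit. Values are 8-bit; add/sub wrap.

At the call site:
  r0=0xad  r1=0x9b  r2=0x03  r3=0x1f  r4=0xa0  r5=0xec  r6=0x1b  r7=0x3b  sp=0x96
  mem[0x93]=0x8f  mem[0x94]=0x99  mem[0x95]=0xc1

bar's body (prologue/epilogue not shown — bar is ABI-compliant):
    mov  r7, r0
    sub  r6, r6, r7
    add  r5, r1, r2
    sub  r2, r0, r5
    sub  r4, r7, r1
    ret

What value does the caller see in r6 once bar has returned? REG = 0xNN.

REG = 0x1b

prologue: push r6 -> mem[0x95]=0x1b, sp=0x95
prologue: push r7 -> mem[0x94]=0x3b, sp=0x94
body[0] mov  r7, r0 -> r7=0xad
body[1] sub  r6, r6, r7 -> r6=0x6e
body[2] add  r5, r1, r2 -> r5=0x9e
body[3] sub  r2, r0, r5 -> r2=0x0f
body[4] sub  r4, r7, r1 -> r4=0x12
epilogue: pop r7=0x3b, sp=0x95
epilogue: pop r6=0x1b, sp=0x96
r6 is callee-saved -> restored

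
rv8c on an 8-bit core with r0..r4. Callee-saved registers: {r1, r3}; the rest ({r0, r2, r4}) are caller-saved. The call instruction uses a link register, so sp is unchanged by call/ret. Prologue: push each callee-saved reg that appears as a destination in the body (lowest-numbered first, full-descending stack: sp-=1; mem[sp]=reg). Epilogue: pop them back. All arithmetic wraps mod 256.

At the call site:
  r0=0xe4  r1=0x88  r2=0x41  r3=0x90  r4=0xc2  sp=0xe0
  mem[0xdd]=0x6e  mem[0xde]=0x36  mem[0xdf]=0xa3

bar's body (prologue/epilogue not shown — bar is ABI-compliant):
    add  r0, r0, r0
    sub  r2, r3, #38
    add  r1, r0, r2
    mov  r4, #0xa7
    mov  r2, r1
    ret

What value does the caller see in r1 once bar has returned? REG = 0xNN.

REG = 0x88

prologue: push r1 → mem[0xdf]=0x88, sp=0xdf
body[0] add  r0, r0, r0 → r0=0xc8
body[1] sub  r2, r3, #38 → r2=0x6a
body[2] add  r1, r0, r2 → r1=0x32
body[3] mov  r4, #0xa7 → r4=0xa7
body[4] mov  r2, r1 → r2=0x32
epilogue: pop r1=0x88, sp=0xe0
r1 is callee-saved → restored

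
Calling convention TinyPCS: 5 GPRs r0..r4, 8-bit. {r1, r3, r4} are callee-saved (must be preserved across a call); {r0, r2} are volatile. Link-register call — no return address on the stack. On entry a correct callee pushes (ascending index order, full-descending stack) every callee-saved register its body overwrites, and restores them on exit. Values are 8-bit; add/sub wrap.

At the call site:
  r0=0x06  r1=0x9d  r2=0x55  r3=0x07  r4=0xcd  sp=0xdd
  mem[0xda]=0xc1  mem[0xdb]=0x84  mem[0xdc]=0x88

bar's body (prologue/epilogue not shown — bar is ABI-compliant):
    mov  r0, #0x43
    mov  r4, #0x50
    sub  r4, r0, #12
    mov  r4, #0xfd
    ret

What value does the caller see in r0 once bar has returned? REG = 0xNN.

prologue: push r4 -> mem[0xdc]=0xcd, sp=0xdc
body[0] mov  r0, #0x43 -> r0=0x43
body[1] mov  r4, #0x50 -> r4=0x50
body[2] sub  r4, r0, #12 -> r4=0x37
body[3] mov  r4, #0xfd -> r4=0xfd
epilogue: pop r4=0xcd, sp=0xdd
r0 is caller-saved -> body value

REG = 0x43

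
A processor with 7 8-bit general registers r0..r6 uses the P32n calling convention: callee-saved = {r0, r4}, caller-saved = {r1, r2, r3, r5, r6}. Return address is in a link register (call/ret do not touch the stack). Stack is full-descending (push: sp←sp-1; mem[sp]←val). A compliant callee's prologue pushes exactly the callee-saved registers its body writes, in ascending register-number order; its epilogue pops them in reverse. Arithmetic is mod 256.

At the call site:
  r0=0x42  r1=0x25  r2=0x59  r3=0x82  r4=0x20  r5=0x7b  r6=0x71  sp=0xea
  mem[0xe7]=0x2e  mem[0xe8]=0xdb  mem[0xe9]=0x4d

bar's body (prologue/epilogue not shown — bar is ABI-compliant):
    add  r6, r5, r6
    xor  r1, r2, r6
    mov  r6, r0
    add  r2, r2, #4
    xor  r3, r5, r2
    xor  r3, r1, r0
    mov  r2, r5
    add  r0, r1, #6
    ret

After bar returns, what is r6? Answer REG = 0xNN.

prologue: push r0 → mem[0xe9]=0x42, sp=0xe9
body[0] add  r6, r5, r6 → r6=0xec
body[1] xor  r1, r2, r6 → r1=0xb5
body[2] mov  r6, r0 → r6=0x42
body[3] add  r2, r2, #4 → r2=0x5d
body[4] xor  r3, r5, r2 → r3=0x26
body[5] xor  r3, r1, r0 → r3=0xf7
body[6] mov  r2, r5 → r2=0x7b
body[7] add  r0, r1, #6 → r0=0xbb
epilogue: pop r0=0x42, sp=0xea
r6 is caller-saved → body value

REG = 0x42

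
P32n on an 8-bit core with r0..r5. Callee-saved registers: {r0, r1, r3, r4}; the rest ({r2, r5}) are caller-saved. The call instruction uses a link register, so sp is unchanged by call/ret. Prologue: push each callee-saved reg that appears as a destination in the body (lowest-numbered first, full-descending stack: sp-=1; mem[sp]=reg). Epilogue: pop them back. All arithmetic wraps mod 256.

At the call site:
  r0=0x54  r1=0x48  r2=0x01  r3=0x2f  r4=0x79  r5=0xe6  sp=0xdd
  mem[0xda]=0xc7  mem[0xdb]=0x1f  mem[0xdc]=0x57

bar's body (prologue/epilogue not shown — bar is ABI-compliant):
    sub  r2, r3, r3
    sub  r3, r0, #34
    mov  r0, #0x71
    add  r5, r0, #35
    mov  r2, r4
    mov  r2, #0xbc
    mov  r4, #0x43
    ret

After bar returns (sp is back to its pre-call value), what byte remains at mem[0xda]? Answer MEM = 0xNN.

prologue: push r0 → mem[0xdc]=0x54, sp=0xdc
prologue: push r3 → mem[0xdb]=0x2f, sp=0xdb
prologue: push r4 → mem[0xda]=0x79, sp=0xda
body[0] sub  r2, r3, r3 → r2=0x00
body[1] sub  r3, r0, #34 → r3=0x32
body[2] mov  r0, #0x71 → r0=0x71
body[3] add  r5, r0, #35 → r5=0x94
body[4] mov  r2, r4 → r2=0x79
body[5] mov  r2, #0xbc → r2=0xbc
body[6] mov  r4, #0x43 → r4=0x43
epilogue: pop r4=0x79, sp=0xdb
epilogue: pop r3=0x2f, sp=0xdc
epilogue: pop r0=0x54, sp=0xdd
prologue pushed ['r0', 'r3', 'r4'] at ['0xdc', '0xdb', '0xda']

MEM = 0x79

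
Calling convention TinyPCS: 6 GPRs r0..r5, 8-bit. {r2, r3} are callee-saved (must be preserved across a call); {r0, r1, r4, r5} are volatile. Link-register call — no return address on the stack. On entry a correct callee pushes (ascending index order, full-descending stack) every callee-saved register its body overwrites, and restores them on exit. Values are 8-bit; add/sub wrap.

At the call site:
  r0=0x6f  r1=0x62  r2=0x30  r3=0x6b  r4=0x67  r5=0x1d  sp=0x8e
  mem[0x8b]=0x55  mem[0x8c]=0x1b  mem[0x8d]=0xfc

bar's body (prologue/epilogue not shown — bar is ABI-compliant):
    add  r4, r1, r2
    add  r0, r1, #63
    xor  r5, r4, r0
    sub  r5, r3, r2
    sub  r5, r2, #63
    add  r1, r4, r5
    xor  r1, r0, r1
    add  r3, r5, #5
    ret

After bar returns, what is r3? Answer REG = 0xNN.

REG = 0x6b

prologue: push r3 -> mem[0x8d]=0x6b, sp=0x8d
body[0] add  r4, r1, r2 -> r4=0x92
body[1] add  r0, r1, #63 -> r0=0xa1
body[2] xor  r5, r4, r0 -> r5=0x33
body[3] sub  r5, r3, r2 -> r5=0x3b
body[4] sub  r5, r2, #63 -> r5=0xf1
body[5] add  r1, r4, r5 -> r1=0x83
body[6] xor  r1, r0, r1 -> r1=0x22
body[7] add  r3, r5, #5 -> r3=0xf6
epilogue: pop r3=0x6b, sp=0x8e
r3 is callee-saved -> restored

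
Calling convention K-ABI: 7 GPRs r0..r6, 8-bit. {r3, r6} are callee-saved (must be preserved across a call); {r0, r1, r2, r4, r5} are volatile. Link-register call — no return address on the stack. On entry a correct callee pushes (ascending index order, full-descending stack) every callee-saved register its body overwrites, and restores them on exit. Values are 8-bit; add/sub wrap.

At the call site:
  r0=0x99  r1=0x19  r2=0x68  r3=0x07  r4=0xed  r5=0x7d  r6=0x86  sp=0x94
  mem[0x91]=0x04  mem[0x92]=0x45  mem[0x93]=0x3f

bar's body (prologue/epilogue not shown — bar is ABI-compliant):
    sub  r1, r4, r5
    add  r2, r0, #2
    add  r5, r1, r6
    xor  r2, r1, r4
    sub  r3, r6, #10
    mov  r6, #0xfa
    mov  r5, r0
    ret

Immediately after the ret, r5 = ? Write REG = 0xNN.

REG = 0x99

prologue: push r3 -> mem[0x93]=0x07, sp=0x93
prologue: push r6 -> mem[0x92]=0x86, sp=0x92
body[0] sub  r1, r4, r5 -> r1=0x70
body[1] add  r2, r0, #2 -> r2=0x9b
body[2] add  r5, r1, r6 -> r5=0xf6
body[3] xor  r2, r1, r4 -> r2=0x9d
body[4] sub  r3, r6, #10 -> r3=0x7c
body[5] mov  r6, #0xfa -> r6=0xfa
body[6] mov  r5, r0 -> r5=0x99
epilogue: pop r6=0x86, sp=0x93
epilogue: pop r3=0x07, sp=0x94
r5 is caller-saved -> body value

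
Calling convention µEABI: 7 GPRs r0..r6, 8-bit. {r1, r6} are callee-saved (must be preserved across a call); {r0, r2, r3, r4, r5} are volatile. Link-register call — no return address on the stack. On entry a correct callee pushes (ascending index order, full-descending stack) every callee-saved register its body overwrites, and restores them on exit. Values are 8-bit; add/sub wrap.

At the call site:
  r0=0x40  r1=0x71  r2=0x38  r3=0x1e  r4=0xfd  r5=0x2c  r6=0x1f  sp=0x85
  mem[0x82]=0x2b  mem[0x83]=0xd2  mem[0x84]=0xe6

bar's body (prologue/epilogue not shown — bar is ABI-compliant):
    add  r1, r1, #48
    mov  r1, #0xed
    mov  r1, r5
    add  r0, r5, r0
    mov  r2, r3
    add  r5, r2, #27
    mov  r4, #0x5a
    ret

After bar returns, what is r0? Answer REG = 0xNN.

REG = 0x6c

prologue: push r1 -> mem[0x84]=0x71, sp=0x84
body[0] add  r1, r1, #48 -> r1=0xa1
body[1] mov  r1, #0xed -> r1=0xed
body[2] mov  r1, r5 -> r1=0x2c
body[3] add  r0, r5, r0 -> r0=0x6c
body[4] mov  r2, r3 -> r2=0x1e
body[5] add  r5, r2, #27 -> r5=0x39
body[6] mov  r4, #0x5a -> r4=0x5a
epilogue: pop r1=0x71, sp=0x85
r0 is caller-saved -> body value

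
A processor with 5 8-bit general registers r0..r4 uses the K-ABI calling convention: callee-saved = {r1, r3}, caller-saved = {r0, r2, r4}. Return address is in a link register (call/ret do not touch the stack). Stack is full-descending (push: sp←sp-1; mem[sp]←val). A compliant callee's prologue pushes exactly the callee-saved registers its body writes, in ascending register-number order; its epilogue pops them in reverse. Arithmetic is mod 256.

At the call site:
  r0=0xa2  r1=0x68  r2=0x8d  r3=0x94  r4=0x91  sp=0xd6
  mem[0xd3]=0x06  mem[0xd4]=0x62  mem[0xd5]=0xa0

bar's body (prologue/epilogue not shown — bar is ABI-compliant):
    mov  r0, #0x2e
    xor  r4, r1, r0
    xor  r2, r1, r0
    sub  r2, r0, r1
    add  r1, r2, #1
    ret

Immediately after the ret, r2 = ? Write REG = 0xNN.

prologue: push r1 -> mem[0xd5]=0x68, sp=0xd5
body[0] mov  r0, #0x2e -> r0=0x2e
body[1] xor  r4, r1, r0 -> r4=0x46
body[2] xor  r2, r1, r0 -> r2=0x46
body[3] sub  r2, r0, r1 -> r2=0xc6
body[4] add  r1, r2, #1 -> r1=0xc7
epilogue: pop r1=0x68, sp=0xd6
r2 is caller-saved -> body value

REG = 0xc6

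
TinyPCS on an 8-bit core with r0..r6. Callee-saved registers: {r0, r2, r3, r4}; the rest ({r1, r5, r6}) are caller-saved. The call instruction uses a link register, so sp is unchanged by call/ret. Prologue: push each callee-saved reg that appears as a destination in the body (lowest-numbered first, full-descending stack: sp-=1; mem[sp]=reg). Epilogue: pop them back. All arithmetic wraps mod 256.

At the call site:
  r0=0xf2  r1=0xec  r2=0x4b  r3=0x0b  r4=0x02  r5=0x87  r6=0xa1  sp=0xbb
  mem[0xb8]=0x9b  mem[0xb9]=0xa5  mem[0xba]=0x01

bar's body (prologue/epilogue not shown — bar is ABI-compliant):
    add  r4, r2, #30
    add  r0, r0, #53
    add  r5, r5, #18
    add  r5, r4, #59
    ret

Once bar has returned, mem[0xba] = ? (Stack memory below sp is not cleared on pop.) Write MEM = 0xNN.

prologue: push r0 -> mem[0xba]=0xf2, sp=0xba
prologue: push r4 -> mem[0xb9]=0x02, sp=0xb9
body[0] add  r4, r2, #30 -> r4=0x69
body[1] add  r0, r0, #53 -> r0=0x27
body[2] add  r5, r5, #18 -> r5=0x99
body[3] add  r5, r4, #59 -> r5=0xa4
epilogue: pop r4=0x02, sp=0xba
epilogue: pop r0=0xf2, sp=0xbb
prologue pushed ['r0', 'r4'] at ['0xba', '0xb9']

MEM = 0xf2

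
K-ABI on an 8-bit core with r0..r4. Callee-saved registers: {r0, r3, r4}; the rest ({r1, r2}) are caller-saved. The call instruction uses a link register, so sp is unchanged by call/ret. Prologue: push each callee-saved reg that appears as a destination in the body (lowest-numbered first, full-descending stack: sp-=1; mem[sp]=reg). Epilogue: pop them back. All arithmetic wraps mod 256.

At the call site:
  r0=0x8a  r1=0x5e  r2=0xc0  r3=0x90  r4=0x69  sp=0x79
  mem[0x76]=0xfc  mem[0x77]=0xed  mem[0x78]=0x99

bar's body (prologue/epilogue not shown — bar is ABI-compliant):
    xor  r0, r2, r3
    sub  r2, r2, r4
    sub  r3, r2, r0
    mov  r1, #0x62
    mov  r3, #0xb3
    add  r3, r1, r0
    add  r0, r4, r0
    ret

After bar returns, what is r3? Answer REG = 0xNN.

prologue: push r0 → mem[0x78]=0x8a, sp=0x78
prologue: push r3 → mem[0x77]=0x90, sp=0x77
body[0] xor  r0, r2, r3 → r0=0x50
body[1] sub  r2, r2, r4 → r2=0x57
body[2] sub  r3, r2, r0 → r3=0x07
body[3] mov  r1, #0x62 → r1=0x62
body[4] mov  r3, #0xb3 → r3=0xb3
body[5] add  r3, r1, r0 → r3=0xb2
body[6] add  r0, r4, r0 → r0=0xb9
epilogue: pop r3=0x90, sp=0x78
epilogue: pop r0=0x8a, sp=0x79
r3 is callee-saved → restored

REG = 0x90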